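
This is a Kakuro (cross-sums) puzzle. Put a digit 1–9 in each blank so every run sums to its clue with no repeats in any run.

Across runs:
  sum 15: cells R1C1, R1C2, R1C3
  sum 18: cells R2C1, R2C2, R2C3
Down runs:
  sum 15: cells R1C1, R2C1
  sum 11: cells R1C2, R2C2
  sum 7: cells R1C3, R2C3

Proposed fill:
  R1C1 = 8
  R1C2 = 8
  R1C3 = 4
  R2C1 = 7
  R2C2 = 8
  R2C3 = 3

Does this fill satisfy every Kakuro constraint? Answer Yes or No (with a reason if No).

No — the down run R1C2–R2C2 sums to 16, not 11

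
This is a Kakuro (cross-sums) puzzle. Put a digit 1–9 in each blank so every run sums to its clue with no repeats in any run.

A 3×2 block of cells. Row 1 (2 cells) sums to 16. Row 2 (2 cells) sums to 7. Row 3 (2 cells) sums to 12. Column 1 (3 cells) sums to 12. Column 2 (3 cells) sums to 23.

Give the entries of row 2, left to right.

1 6

16 in 2 cells must be {7,9}; 23 in 3 cells must be {6,8,9}.
The 16 across and the 23 down share only 9, so (1,2) = 9.
Given what's placed, (2,2) must be 6 to fit the 7 across and 23 down.
(3,2) = 23 − 15 = 8 completes the 23 down.
(1,1) = 16 − 9 = 7 completes the 16 across.
(2,1) = 7 − 6 = 1 completes the 7 across.
(3,1) = 12 − 8 = 4 completes the 12 across.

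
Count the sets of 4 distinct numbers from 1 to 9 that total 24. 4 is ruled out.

5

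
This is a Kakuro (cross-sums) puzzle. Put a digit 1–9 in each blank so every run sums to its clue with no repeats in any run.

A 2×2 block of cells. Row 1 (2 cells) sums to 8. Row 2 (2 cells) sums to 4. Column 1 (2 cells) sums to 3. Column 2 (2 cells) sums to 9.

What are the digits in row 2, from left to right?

1 3

4 in 2 cells must be {1,3}; 3 in 2 cells must be {1,2}.
The 4 across and the 3 down share only 1, so (2,1) = 1.
(2,2) = 4 − 1 = 3 completes the 4 across.
(1,1) = 3 − 1 = 2 completes the 3 down.
(1,2) = 8 − 2 = 6 completes the 8 across.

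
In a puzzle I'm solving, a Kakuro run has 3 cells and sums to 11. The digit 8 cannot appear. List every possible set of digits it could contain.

{1,3,7}; {1,4,6}; {2,3,6}; {2,4,5}

3 distinct digits from 1–9 sum between 6 and 24.
Dropping sets that contain 8.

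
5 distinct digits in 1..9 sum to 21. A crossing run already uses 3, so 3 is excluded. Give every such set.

5 distinct digits from 1–9 sum between 15 and 35.
Dropping sets that contain 3.

{1,2,4,5,9}; {1,2,4,6,8}; {1,2,5,6,7}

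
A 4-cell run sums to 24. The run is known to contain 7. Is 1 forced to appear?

Counterexample: {2,6,7,9} sums to 24 under that restriction without using 1.

No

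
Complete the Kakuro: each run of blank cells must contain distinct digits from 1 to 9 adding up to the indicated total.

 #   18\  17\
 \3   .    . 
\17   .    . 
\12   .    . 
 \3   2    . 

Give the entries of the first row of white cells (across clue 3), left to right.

3 in 2 cells must be {1,2}; 17 in 2 cells must be {8,9}.
Given what's placed, R1C1 must be 1 to fit the 3 across and 18 down.
R1C2 = 3 − 1 = 2 completes the 3 across.
R4C2 = 3 − 2 = 1 completes the 3 across.
No cell is forced outright now. R2C1 can only be 8 or 9 (the digits allowed by both its 17 across and its 18 down). If R2C1 = 9: that forces R2C2 = 8, after which R3C1 would have to be in {3,4,5,7,8,9} for the 12 across but in {6} for the 18 down — contradiction. So R2C1 = 8.
R2C2 = 17 − 8 = 9 completes the 17 across.
R3C1 = 18 − 11 = 7 completes the 18 down.
R3C2 = 12 − 7 = 5 completes the 12 across.

1 2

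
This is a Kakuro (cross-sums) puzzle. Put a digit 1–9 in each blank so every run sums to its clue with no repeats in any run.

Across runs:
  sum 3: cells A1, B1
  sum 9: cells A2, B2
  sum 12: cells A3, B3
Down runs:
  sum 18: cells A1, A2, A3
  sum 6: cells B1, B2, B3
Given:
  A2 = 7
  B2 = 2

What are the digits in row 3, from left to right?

9 3

3 in 2 cells must be {1,2}; 6 in 3 cells must be {1,2,3}.
A1 = 2: the only remaining digit allowed by both the 3 across and the 18 down.
B1 = 3 − 2 = 1 completes the 3 across.
A3 = 18 − 9 = 9 completes the 18 down.
B3 = 12 − 9 = 3 completes the 12 across.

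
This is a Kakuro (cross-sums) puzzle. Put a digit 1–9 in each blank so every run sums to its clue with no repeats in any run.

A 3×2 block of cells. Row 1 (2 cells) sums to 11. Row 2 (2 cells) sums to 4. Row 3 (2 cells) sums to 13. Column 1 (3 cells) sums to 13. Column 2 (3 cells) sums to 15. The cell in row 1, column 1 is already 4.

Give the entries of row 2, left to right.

4 in 2 cells must be {1,3}.
(1,2) = 11 − 4 = 7 completes the 11 across.
(2,2) = 3: the only remaining digit allowed by both the 4 across and the 15 down.
(3,2) = 15 − 10 = 5 completes the 15 down.
(2,1) = 4 − 3 = 1 completes the 4 across.
(3,1) = 13 − 5 = 8 completes the 13 across.

1 3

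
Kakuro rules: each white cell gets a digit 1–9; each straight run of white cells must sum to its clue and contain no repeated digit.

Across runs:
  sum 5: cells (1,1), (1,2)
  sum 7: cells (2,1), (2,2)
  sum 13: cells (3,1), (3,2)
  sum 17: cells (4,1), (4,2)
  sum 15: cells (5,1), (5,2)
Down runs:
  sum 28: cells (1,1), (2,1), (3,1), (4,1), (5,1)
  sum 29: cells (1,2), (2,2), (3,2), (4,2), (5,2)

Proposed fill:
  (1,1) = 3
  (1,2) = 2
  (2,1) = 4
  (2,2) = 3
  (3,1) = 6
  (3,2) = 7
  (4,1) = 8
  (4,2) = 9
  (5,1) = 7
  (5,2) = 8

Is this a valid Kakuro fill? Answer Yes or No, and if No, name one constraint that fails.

Yes

Across: 3+2=5; 4+3=7; 6+7=13; 8+9=17; 7+8=15. Down: 3+4+6+8+7=28; 2+3+7+9+8=29. No digit repeats within any run.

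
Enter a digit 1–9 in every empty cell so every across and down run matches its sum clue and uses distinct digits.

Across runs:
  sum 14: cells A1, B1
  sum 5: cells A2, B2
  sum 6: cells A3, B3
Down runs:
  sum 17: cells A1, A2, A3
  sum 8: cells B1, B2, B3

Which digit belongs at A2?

3

The 14 across and the 8 down share only 5, so B1 = 5.
A1 = 14 − 5 = 9 completes the 14 across.
Nothing is forced directly, so branch on B2, whose candidates are 1 or 2. If B2 = 1: then A2 would have to be in {4} for the 5 across but in {1,2,3,5,6,7} for the 17 down — contradiction. So B2 = 2.
A2 = 5 − 2 = 3 completes the 5 across.
A3 = 17 − 12 = 5 completes the 17 down.
B3 = 6 − 5 = 1 completes the 6 across.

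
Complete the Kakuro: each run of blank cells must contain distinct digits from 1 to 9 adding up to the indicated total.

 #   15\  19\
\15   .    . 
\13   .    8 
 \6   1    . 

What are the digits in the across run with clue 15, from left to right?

9, 6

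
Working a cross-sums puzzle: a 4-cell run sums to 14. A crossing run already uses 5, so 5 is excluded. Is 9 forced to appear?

No

Counterexample: {1,2,3,8} sums to 14 under that restriction without using 9.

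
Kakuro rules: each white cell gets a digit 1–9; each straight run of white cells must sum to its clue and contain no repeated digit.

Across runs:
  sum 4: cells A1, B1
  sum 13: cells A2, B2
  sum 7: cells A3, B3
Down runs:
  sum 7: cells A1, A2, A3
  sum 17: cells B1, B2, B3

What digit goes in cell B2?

9

4 in 2 cells must be {1,3}; 7 in 3 cells must be {1,2,4}.
The 4 across and the 7 down share only 1, so A1 = 1.
B1 = 4 − 1 = 3 completes the 4 across.
Given what's placed, A2 must be 4 to fit the 13 across and 7 down.
B2 = 13 − 4 = 9 completes the 13 across.
A3 = 7 − 5 = 2 completes the 7 down.
B3 = 7 − 2 = 5 completes the 7 across.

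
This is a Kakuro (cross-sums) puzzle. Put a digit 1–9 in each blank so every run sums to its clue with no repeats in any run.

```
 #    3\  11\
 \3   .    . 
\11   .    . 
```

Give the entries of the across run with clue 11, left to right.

2 9

3 in 2 cells must be {1,2}.
The 3 across and the 11 down share only 2, so R1C2 = 2.
The 11 across and the 3 down share only 2, so R2C1 = 2.
R2C2 = 11 − 2 = 9 completes the 11 across.
R1C1 = 3 − 2 = 1 completes the 3 across.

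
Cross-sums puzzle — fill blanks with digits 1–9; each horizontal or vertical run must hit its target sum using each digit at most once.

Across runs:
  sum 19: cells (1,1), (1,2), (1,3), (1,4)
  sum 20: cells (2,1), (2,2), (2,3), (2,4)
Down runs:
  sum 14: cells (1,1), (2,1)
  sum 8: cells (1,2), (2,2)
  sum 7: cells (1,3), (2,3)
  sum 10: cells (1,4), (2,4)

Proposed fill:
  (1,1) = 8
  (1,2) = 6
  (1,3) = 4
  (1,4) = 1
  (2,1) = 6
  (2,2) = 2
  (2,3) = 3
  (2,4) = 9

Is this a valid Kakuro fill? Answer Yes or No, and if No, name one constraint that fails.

Yes

Across: 8+6+4+1=19; 6+2+3+9=20. Down: 8+6=14; 6+2=8; 4+3=7; 1+9=10. No digit repeats within any run.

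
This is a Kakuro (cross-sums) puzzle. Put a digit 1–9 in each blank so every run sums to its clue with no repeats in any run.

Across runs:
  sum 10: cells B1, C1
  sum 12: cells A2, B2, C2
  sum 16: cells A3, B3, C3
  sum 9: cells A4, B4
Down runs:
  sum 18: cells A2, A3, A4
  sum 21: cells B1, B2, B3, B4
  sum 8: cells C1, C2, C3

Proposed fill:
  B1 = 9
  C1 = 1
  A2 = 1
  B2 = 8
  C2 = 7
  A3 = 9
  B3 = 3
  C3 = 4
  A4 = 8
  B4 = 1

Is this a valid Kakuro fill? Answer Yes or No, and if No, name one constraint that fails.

No — the across run A2–C2 sums to 16, not 12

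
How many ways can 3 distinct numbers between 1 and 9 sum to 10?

3 distinct digits from 1–9 sum between 6 and 24.
Enumerating: {1,2,7}, {1,3,6}, {1,4,5}, {2,3,5}.

4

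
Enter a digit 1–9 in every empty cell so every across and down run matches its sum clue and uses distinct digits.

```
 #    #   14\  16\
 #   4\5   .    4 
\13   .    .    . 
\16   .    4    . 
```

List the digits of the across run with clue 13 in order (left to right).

1, 9, 3

4 in 2 cells must be {1,3}.
R1C2 = 5 − 4 = 1 completes the 5 across.
R2C2 = 14 − 5 = 9 completes the 14 down.
R2C3 = 3: the only remaining digit allowed by both the 13 across and the 16 down.
R3C1 = 3: the only remaining digit allowed by both the 16 across and the 4 down.
R3C3 = 16 − 7 = 9 completes the 16 across.
R2C1 = 13 − 12 = 1 completes the 13 across.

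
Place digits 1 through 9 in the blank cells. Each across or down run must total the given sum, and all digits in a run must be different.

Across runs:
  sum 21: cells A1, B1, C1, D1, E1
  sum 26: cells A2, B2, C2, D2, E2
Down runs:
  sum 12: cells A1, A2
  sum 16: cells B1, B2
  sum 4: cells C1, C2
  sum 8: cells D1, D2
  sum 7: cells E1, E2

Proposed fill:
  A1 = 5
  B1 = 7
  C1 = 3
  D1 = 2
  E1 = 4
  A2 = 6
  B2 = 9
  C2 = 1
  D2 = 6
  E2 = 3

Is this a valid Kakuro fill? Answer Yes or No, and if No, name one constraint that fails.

No — the down run A1–A2 sums to 11, not 12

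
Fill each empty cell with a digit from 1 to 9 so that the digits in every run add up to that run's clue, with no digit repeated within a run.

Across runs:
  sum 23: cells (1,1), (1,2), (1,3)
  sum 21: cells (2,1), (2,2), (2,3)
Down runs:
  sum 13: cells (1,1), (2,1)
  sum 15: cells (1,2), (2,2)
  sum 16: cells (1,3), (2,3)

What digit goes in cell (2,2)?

9

23 in 3 cells must be {6,8,9}; 16 in 2 cells must be {7,9}.
The 23 across and the 16 down share only 9, so (1,3) = 9.
(2,3) = 16 − 9 = 7 completes the 16 down.
Nothing is forced directly, so branch on (1,1), whose candidates are 6 or 8. If (1,1) = 6: that forces (1,2) = 8, after which (2,1) would have to be in {5,6,8,9} for the 21 across but in {7} for the 13 down — contradiction. So (1,1) = 8.
(1,2) = 23 − 17 = 6 completes the 23 across.
(2,1) = 13 − 8 = 5 completes the 13 down.
(2,2) = 21 − 12 = 9 completes the 21 across.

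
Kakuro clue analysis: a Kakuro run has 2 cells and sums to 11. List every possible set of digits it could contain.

{2,9}; {3,8}; {4,7}; {5,6}

2 distinct digits from 1–9 sum between 3 and 17.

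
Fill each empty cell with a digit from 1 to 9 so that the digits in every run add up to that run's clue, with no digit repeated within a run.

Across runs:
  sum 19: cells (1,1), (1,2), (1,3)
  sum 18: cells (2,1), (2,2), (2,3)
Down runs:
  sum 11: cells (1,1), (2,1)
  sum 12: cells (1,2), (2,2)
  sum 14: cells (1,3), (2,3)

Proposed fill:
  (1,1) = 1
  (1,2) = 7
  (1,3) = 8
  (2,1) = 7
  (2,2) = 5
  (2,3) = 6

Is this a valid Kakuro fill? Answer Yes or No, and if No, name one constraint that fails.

No — the across run (1,1)–(1,3) sums to 16, not 19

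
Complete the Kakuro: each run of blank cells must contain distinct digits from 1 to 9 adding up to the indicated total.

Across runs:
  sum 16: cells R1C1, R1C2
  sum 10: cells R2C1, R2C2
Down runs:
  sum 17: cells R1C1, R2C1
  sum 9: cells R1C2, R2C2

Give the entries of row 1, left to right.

9 7

16 in 2 cells must be {7,9}; 17 in 2 cells must be {8,9}.
The 16 across and the 17 down share only 9, so R1C1 = 9.
R1C2 = 16 − 9 = 7 completes the 16 across.
R2C1 = 17 − 9 = 8 completes the 17 down.
R2C2 = 10 − 8 = 2 completes the 10 across.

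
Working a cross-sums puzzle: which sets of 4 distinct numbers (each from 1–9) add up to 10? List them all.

4 distinct digits from 1–9 sum between 10 and 30.
Only one set works: {1,2,3,4}.

{1,2,3,4}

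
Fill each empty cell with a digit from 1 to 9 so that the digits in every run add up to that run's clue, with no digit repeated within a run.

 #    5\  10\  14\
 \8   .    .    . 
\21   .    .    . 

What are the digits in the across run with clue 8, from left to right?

The 8 across and the 14 down share only 5, so R1C3 = 5.
The 21 across and the 5 down share only 4, so R2C1 = 4.
R2C3 = 14 − 5 = 9 completes the 14 down.
R1C1 = 5 − 4 = 1 completes the 5 down.
R1C2 = 8 − 6 = 2 completes the 8 across.
R2C2 = 21 − 13 = 8 completes the 21 across.

1 2 5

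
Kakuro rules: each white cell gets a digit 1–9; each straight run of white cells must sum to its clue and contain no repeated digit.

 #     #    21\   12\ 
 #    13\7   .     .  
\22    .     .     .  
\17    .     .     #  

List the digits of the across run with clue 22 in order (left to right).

5 8 9

17 in 2 cells must be {8,9}.
Nothing is forced directly, so branch on R3C1, whose candidates are 8 or 9. If R3C1 = 9: then R2C1 would have to be in {5,6,7,8,9} for the 22 across but in {4} for the 13 down — contradiction. So R3C1 = 8.
R2C1 = 13 − 8 = 5 completes the 13 down.
R3C2 = 17 − 8 = 9 completes the 17 across.
R2C2 = 8: the only remaining digit allowed by both the 22 across and the 21 down.
R2C3 = 22 − 13 = 9 completes the 22 across.
R1C2 = 21 − 17 = 4 completes the 21 down.
R1C3 = 7 − 4 = 3 completes the 7 across.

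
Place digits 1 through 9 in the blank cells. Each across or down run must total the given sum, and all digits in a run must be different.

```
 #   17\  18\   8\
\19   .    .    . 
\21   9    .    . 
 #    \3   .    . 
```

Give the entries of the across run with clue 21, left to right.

3 in 2 cells must be {1,2}; 17 in 2 cells must be {8,9}.
R1C1 = 17 − 9 = 8 completes the 17 down.
Nothing is forced directly, so branch on R2C3, whose candidates are 4 or 5. If R2C3 = 4: then R1C3 would have to be in {2,4,5,6,7,9} for the 19 across but in {1,3} for the 8 down — contradiction. So R2C3 = 5.
Given what's placed, R1C3 must be 2 to fit the 19 across and 8 down.
R2C2 = 21 − 14 = 7 completes the 21 across.
Given what's placed, R3C2 must be 2 to fit the 3 across and 18 down.
R3C3 = 3 − 2 = 1 completes the 3 across.
R1C2 = 19 − 10 = 9 completes the 19 across.

9 7 5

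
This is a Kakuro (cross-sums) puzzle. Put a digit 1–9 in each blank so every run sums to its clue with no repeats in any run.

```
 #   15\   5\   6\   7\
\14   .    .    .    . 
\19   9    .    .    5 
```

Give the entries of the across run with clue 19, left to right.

9 4 1 5

R1C1 = 15 − 9 = 6 completes the 15 down.
R1C4 = 7 − 5 = 2 completes the 7 down.
Given what's placed, R1C2 must be 1 to fit the 14 across and 5 down.
R1C3 = 14 − 9 = 5 completes the 14 across.
R2C2 = 5 − 1 = 4 completes the 5 down.
R2C3 = 19 − 18 = 1 completes the 19 across.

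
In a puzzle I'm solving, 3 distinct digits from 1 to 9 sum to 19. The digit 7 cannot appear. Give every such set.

3 distinct digits from 1–9 sum between 6 and 24.
Dropping sets that contain 7.

{2,8,9}; {4,6,9}; {5,6,8}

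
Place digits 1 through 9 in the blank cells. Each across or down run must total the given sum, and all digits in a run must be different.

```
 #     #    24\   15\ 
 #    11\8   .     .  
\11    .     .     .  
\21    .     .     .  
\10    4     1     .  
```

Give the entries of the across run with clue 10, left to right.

4 1 5

R1C2 = 6: the only remaining digit allowed by both the 8 across and the 24 down.
R1C3 = 8 − 6 = 2 completes the 8 across.
Given what's placed, R2C2 must be 8 to fit the 11 across and 24 down.
R2C3 = 1: the only remaining digit allowed by both the 11 across and the 15 down.
R3C2 = 24 − 15 = 9 completes the 24 down.
R4C3 = 10 − 5 = 5 completes the 10 across.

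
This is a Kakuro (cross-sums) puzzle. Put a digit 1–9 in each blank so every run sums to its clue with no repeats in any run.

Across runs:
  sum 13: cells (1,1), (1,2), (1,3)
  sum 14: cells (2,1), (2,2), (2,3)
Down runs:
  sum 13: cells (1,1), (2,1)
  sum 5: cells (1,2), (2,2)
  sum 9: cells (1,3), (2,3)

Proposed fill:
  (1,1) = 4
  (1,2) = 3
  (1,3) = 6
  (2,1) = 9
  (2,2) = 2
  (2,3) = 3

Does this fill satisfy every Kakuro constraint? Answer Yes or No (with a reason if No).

Across: 4+3+6=13; 9+2+3=14. Down: 4+9=13; 3+2=5; 6+3=9. No digit repeats within any run.

Yes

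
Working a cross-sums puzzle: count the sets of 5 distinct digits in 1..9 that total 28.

9

5 distinct digits from 1–9 sum between 15 and 35.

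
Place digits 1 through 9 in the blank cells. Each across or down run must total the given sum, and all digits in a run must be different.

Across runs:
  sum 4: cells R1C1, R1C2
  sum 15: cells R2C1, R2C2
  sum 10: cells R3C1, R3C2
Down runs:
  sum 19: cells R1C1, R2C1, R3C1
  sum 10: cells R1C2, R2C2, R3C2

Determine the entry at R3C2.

3

4 in 2 cells must be {1,3}.
The 4 across and the 19 down share only 3, so R1C1 = 3.
R1C2 = 4 − 3 = 1 completes the 4 across.
Nothing is forced directly, so branch on R2C1, whose candidates are 7 or 9. If R2C1 = 7: then R2C2 would have to be in {8} for the 15 across but in {2,3,4,5,6,7} for the 10 down — contradiction. So R2C1 = 9.
R2C2 = 15 − 9 = 6 completes the 15 across.
R3C1 = 19 − 12 = 7 completes the 19 down.
R3C2 = 10 − 7 = 3 completes the 10 across.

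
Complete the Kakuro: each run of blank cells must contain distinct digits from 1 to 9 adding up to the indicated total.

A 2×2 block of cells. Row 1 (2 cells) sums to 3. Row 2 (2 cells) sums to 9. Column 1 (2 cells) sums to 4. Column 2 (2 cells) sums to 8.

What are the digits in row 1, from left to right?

3 in 2 cells must be {1,2}; 4 in 2 cells must be {1,3}.
The 3 across and the 4 down share only 1, so (1,1) = 1.
(1,2) = 3 − 1 = 2 completes the 3 across.
(2,1) = 4 − 1 = 3 completes the 4 down.
(2,2) = 9 − 3 = 6 completes the 9 across.

1, 2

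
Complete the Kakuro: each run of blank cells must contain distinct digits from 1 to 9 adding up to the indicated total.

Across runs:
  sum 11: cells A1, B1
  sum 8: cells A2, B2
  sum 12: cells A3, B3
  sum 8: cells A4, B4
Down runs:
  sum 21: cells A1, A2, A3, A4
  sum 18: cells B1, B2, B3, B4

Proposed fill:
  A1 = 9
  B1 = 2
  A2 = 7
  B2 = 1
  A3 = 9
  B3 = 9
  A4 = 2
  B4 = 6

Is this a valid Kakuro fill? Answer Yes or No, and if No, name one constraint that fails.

No — the across run A3–B3 sums to 18, not 12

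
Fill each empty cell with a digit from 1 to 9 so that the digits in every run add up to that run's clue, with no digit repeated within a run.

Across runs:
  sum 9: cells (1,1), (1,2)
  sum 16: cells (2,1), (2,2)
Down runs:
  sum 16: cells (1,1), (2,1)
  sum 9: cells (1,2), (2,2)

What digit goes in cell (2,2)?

16 in 2 cells must be {7,9}.
The 9 across and the 16 down share only 7, so (1,1) = 7.
(1,2) = 9 − 7 = 2 completes the 9 across.
(2,1) = 16 − 7 = 9 completes the 16 down.
(2,2) = 16 − 9 = 7 completes the 16 across.

7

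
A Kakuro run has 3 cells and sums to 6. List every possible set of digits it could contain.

{1,2,3}

3 distinct digits from 1–9 sum between 6 and 24.
Only one set works: {1,2,3}.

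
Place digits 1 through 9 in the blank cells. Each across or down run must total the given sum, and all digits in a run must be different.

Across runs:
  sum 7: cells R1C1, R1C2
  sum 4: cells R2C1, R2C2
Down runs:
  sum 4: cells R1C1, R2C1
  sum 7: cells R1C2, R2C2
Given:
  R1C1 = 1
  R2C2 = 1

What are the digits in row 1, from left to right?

1, 6

4 in 2 cells must be {1,3}.
R1C2 = 7 − 1 = 6 completes the 7 across.
R2C1 = 4 − 1 = 3 completes the 4 across.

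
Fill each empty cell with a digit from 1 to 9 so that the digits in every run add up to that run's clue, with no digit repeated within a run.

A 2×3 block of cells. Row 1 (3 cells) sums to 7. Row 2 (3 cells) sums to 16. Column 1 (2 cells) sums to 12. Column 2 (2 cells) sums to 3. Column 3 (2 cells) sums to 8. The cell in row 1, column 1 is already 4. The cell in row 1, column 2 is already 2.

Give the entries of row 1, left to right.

4, 2, 1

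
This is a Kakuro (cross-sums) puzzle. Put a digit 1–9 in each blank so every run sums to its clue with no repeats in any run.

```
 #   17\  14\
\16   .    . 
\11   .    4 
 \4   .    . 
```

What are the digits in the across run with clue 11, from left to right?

16 in 2 cells must be {7,9}; 4 in 2 cells must be {1,3}.
R2C1 = 11 − 4 = 7 completes the 11 across.
Given what's placed, R3C1 must be 1 to fit the 4 across and 17 down.
R3C2 = 4 − 1 = 3 completes the 4 across.
R1C1 = 17 − 8 = 9 completes the 17 down.
R1C2 = 16 − 9 = 7 completes the 16 across.

7, 4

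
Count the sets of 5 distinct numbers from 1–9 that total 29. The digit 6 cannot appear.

5 distinct digits from 1–9 sum between 15 and 35.
Dropping sets that contain 6.
Enumerating: {1,4,7,8,9}, {2,3,7,8,9}, {3,4,5,8,9}.

3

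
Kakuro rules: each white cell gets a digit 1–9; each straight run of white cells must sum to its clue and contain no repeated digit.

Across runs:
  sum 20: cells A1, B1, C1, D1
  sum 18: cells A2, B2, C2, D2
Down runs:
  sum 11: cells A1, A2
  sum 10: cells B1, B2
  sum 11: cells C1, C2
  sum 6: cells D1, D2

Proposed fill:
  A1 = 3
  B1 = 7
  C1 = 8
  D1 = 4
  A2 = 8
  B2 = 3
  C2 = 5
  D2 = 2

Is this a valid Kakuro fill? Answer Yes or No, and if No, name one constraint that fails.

No — the across run A1–D1 sums to 22, not 20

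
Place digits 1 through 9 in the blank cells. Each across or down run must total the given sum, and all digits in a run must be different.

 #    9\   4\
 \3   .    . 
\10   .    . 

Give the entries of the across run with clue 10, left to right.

7, 3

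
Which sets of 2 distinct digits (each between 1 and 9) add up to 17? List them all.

2 distinct digits from 1–9 sum between 3 and 17.
Only one set works: {8,9}.

{8,9}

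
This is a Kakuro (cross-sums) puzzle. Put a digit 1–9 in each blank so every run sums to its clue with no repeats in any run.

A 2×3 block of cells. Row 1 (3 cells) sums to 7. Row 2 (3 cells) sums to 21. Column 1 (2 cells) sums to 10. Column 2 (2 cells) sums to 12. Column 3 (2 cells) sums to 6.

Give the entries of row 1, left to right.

1 4 2

7 in 3 cells must be {1,2,4}.
The 7 across and the 12 down share only 4, so (1,2) = 4.
(2,2) = 12 − 4 = 8 completes the 12 down.
Given what's placed, (2,3) must be 4 to fit the 21 across and 6 down.
(1,3) = 6 − 4 = 2 completes the 6 down.
(2,1) = 21 − 12 = 9 completes the 21 across.
(1,1) = 7 − 6 = 1 completes the 7 across.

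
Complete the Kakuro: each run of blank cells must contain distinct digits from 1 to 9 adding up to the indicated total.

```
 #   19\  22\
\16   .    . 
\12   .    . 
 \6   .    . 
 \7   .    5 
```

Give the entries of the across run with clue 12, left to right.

16 in 2 cells must be {7,9}.
R4C1 = 7 − 5 = 2 completes the 7 across.
No cell is forced outright now. R1C1 can only be 7 or 9 (the digits allowed by both its 16 across and its 19 down). If R1C1 = 7: that forces R1C2 = 9, R2C2 = 7, R3C2 = 1, after which R2C1 would have to be in {5} for the 12 across but in {1,4,6,9} for the 19 down — contradiction. So R1C1 = 9.
R1C2 = 16 − 9 = 7 completes the 16 across.
No cell is forced outright now. R3C1 can only be 1 or 5 (the digits allowed by both its 6 across and its 19 down). If R3C1 = 1: that forces R2C1 = 7, after which R2C2 would have to be in {5} for the 12 across but in {1,2,4,6,8,9} for the 22 down — contradiction. So R3C1 = 5.
R2C1 = 19 − 16 = 3 completes the 19 down.
R2C2 = 12 − 3 = 9 completes the 12 across.
R3C2 = 6 − 5 = 1 completes the 6 across.

3 9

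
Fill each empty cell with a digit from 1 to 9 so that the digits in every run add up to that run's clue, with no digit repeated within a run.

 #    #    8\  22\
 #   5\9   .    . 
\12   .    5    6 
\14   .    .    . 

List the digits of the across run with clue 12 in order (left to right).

1 5 6

R1C3 = 7: the only remaining digit allowed by both the 9 across and the 22 down.
R2C1 = 12 − 11 = 1 completes the 12 across.
R3C1 = 5 − 1 = 4 completes the 5 down.
R3C3 = 22 − 13 = 9 completes the 22 down.
R1C2 = 9 − 7 = 2 completes the 9 across.
R3C2 = 14 − 13 = 1 completes the 14 across.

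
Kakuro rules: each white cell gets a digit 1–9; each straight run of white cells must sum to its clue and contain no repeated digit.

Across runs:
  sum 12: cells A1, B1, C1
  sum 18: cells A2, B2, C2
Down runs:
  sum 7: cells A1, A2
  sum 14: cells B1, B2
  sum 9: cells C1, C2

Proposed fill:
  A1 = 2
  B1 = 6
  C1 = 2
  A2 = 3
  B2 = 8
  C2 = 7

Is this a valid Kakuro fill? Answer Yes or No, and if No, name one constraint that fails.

No — the down run A1–A2 sums to 5, not 7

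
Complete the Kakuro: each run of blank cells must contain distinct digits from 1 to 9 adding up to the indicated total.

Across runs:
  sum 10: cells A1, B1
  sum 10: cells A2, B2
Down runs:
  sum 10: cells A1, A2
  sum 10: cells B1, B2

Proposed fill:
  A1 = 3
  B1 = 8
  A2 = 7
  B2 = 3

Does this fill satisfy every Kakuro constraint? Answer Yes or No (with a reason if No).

No — the across run A1–B1 sums to 11, not 10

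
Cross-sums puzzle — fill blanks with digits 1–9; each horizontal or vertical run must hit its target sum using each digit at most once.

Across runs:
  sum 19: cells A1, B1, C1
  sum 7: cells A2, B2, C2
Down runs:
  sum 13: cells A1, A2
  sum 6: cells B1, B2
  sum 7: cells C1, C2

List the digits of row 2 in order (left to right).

7 in 3 cells must be {1,2,4}.
The 7 across and the 13 down share only 4, so A2 = 4.
A1 = 13 − 4 = 9 completes the 13 down.
Nothing is forced directly, so branch on B1, whose candidates are 2 or 4. If B1 = 2: then C1 would have to be in {8} for the 19 across but in {1,2,3,4,5,6} for the 7 down — contradiction. So B1 = 4.
C1 = 19 − 13 = 6 completes the 19 across.
B2 = 6 − 4 = 2 completes the 6 down.
C2 = 7 − 6 = 1 completes the 7 across.

4 2 1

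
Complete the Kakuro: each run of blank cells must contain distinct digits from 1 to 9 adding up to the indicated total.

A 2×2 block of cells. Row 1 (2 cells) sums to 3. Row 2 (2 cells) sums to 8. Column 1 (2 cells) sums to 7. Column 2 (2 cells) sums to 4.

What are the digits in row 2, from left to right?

5, 3

3 in 2 cells must be {1,2}; 4 in 2 cells must be {1,3}.
The 3 across and the 4 down share only 1, so (1,2) = 1.
(2,2) = 4 − 1 = 3 completes the 4 down.
(1,1) = 3 − 1 = 2 completes the 3 across.
(2,1) = 8 − 3 = 5 completes the 8 across.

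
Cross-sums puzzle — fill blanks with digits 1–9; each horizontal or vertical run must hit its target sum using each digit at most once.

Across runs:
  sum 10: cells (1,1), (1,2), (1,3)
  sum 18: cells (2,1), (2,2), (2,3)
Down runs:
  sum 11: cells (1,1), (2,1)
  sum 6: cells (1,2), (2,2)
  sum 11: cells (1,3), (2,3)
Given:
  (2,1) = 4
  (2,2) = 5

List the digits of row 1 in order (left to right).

7 1 2

(1,1) = 11 − 4 = 7 completes the 11 down.
(1,2) = 6 − 5 = 1 completes the 6 down.
(1,3) = 10 − 8 = 2 completes the 10 across.
(2,3) = 18 − 9 = 9 completes the 18 across.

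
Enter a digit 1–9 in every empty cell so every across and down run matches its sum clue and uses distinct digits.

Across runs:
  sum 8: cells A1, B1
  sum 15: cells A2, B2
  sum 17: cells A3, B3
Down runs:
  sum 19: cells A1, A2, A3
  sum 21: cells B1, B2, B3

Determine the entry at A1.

17 in 2 cells must be {8,9}.
Nothing is forced directly, so branch on B1, whose candidates are 5 or 6 or 7. If B1 = 5: that forces A1 = 3, A3 = 9, after which B3 would have to be in {8} for the 17 across but in {7,9} for the 21 down — contradiction. If B1 = 7: then A1 would have to be in {1} for the 8 across but in {2,3,4,5,6,7,8,9} for the 19 down — contradiction. So B1 = 6.
A1 = 8 − 6 = 2 completes the 8 across.
Given what's placed, B3 must be 8 to fit the 17 across and 21 down.
B2 = 21 − 14 = 7 completes the 21 down.
A3 = 17 − 8 = 9 completes the 17 across.
A2 = 15 − 7 = 8 completes the 15 across.

2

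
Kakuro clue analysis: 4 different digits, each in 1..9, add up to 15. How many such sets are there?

4 distinct digits from 1–9 sum between 10 and 30.
Enumerating: {1,2,3,9}, {1,2,4,8}, {1,2,5,7}, {1,3,4,7}, {1,3,5,6}, {2,3,4,6}.

6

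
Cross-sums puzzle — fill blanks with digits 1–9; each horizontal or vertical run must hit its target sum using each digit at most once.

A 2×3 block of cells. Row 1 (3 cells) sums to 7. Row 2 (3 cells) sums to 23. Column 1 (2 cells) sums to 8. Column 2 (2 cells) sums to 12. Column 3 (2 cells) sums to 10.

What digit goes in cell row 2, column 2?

8

7 in 3 cells must be {1,2,4}; 23 in 3 cells must be {6,8,9}.
The 7 across and the 12 down share only 4, so (1,2) = 4.
The 23 across and the 8 down share only 6, so (2,1) = 6.
(2,2) = 12 − 4 = 8 completes the 12 down.
(2,3) = 23 − 14 = 9 completes the 23 across.
(1,1) = 8 − 6 = 2 completes the 8 down.
(1,3) = 7 − 6 = 1 completes the 7 across.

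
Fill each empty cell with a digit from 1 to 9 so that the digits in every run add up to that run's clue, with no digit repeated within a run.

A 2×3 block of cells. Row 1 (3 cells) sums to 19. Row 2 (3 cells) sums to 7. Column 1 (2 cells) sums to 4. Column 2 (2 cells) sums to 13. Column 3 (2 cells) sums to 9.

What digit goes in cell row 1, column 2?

9

7 in 3 cells must be {1,2,4}; 4 in 2 cells must be {1,3}.
The 19 across and the 4 down share only 3, so (1,1) = 3.
Given what's placed, (1,3) must be 7 to fit the 19 across and 9 down.
(2,1) = 4 − 3 = 1 completes the 4 down.
(2,2) = 4: the only remaining digit allowed by both the 7 across and the 13 down.
(2,3) = 7 − 5 = 2 completes the 7 across.
(1,2) = 19 − 10 = 9 completes the 19 across.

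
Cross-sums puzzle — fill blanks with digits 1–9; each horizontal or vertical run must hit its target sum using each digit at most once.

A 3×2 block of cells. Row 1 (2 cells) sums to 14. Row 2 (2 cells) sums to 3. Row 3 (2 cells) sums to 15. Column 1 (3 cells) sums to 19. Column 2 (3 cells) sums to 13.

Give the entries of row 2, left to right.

2 1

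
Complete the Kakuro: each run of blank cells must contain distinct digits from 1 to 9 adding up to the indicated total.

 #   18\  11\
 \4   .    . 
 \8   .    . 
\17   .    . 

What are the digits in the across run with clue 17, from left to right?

9 8

4 in 2 cells must be {1,3}; 17 in 2 cells must be {8,9}.
The 17 across and the 11 down share only 8, so R3C2 = 8.
Given what's placed, R1C2 must be 1 to fit the 4 across and 11 down.
R2C2 = 11 − 9 = 2 completes the 11 down.
R3C1 = 17 − 8 = 9 completes the 17 across.
R1C1 = 4 − 1 = 3 completes the 4 across.
R2C1 = 8 − 2 = 6 completes the 8 across.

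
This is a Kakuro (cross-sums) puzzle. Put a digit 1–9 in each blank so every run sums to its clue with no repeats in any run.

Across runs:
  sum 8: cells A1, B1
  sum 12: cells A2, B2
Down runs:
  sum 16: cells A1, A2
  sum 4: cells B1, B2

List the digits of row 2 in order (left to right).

16 in 2 cells must be {7,9}; 4 in 2 cells must be {1,3}.
The 8 across and the 16 down share only 7, so A1 = 7.
B1 = 8 − 7 = 1 completes the 8 across.
A2 = 16 − 7 = 9 completes the 16 down.
B2 = 12 − 9 = 3 completes the 12 across.

9 3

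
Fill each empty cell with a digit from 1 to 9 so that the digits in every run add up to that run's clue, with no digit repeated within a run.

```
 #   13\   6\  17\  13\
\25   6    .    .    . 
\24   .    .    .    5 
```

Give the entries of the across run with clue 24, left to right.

7 4 8 5

17 in 2 cells must be {8,9}.
R1C4 = 13 − 5 = 8 completes the 13 down.
R2C1 = 13 − 6 = 7 completes the 13 down.
Given what's placed, R2C2 must be 4 to fit the 24 across and 6 down.
R2C3 = 24 − 16 = 8 completes the 24 across.
R1C2 = 6 − 4 = 2 completes the 6 down.
R1C3 = 25 − 16 = 9 completes the 25 across.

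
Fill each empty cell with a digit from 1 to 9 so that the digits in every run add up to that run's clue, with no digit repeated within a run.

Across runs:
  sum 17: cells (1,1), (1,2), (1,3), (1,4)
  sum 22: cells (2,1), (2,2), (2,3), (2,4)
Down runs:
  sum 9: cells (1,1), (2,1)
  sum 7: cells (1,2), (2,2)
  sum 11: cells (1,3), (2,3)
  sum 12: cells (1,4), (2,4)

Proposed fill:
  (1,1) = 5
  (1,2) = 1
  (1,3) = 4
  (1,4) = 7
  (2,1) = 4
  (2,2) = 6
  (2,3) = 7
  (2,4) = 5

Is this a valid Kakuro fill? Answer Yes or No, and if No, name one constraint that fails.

Yes

Across: 5+1+4+7=17; 4+6+7+5=22. Down: 5+4=9; 1+6=7; 4+7=11; 7+5=12. No digit repeats within any run.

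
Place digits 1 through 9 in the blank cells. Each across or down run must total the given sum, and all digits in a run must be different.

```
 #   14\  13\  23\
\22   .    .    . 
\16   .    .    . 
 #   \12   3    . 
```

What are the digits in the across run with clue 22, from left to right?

23 in 3 cells must be {6,8,9}.
R3C3 = 12 − 3 = 9 completes the 12 across.
No cell is forced outright now. R1C3 can only be 6 or 8 (the digits allowed by both its 22 across and its 23 down). If R1C3 = 6: that forces R1C1 = 9, after which R1C2 would have to be in {7} for the 22 across but in {1,2,4,6,8,9} for the 13 down — contradiction. So R1C3 = 8.
R1C2 = 9: the only remaining digit allowed by both the 22 across and the 13 down.
R2C2 = 13 − 12 = 1 completes the 13 down.
R2C3 = 23 − 17 = 6 completes the 23 down.
R1C1 = 22 − 17 = 5 completes the 22 across.
R2C1 = 16 − 7 = 9 completes the 16 across.

5 9 8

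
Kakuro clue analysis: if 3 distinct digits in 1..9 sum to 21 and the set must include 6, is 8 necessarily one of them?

Yes

The only way to make 21 from 3 distinct digits under that restriction is {6,7,8}, which contains 8.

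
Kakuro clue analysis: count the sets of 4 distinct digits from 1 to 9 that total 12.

2

4 distinct digits from 1–9 sum between 10 and 30.
Enumerating: {1,2,3,6}, {1,2,4,5}.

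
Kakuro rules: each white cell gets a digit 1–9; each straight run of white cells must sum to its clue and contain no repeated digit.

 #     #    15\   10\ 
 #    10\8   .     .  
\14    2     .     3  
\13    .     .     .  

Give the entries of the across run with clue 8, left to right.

2 6

R2C2 = 14 − 5 = 9 completes the 14 across.
R3C1 = 10 − 2 = 8 completes the 10 down.
Nothing is forced directly, so branch on R3C3, whose candidates are 1 or 2. If R3C3 = 2: that forces R1C3 = 5, after which R3C2 would have to be in {3} for the 13 across but in {1,2,4,5} for the 15 down — contradiction. So R3C3 = 1.
R1C3 = 10 − 4 = 6 completes the 10 down.
R3C2 = 13 − 9 = 4 completes the 13 across.
R1C2 = 8 − 6 = 2 completes the 8 across.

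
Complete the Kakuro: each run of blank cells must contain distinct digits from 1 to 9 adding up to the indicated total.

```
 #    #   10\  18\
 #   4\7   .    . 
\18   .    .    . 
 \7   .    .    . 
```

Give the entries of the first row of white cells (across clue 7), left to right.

1, 6

7 in 3 cells must be {1,2,4}; 4 in 2 cells must be {1,3}.
Only 1 fits R3C1 under both its across sum 7 and down sum 4.
R2C1 = 4 − 1 = 3 completes the 4 down.
Nothing is forced directly, so branch on R3C2, whose candidates are 2 or 4. If R3C2 = 4: then R2C2 would have to be in {6,7,8,9} for the 18 across but in {1,5} for the 10 down — contradiction. So R3C2 = 2.
R2C2 = 7: the only remaining digit allowed by both the 18 across and the 10 down.
R2C3 = 18 − 10 = 8 completes the 18 across.
R3C3 = 7 − 3 = 4 completes the 7 across.
R1C2 = 10 − 9 = 1 completes the 10 down.
R1C3 = 7 − 1 = 6 completes the 7 across.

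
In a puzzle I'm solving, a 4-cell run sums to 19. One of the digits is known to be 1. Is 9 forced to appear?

No

Counterexample: {1,3,7,8} sums to 19 under that restriction without using 9.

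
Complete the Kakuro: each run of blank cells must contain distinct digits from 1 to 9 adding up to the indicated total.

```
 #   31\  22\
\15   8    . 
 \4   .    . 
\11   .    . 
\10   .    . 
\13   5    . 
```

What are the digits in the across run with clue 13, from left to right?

4 in 2 cells must be {1,3}.
R1C2 = 15 − 8 = 7 completes the 15 across.
R2C1 = 3: the only remaining digit allowed by both the 4 across and the 31 down.
R2C2 = 4 − 3 = 1 completes the 4 across.
R5C2 = 13 − 5 = 8 completes the 13 across.

5 8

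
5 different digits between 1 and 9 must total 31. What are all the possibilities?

{1,6,7,8,9}; {2,5,7,8,9}; {3,4,7,8,9}; {3,5,6,8,9}; {4,5,6,7,9}

5 distinct digits from 1–9 sum between 15 and 35.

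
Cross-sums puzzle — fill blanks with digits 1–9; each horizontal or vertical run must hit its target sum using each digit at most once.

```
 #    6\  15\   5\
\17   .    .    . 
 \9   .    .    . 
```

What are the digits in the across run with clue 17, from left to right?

The 9 across and the 15 down share only 6, so R2C2 = 6.
R1C2 = 15 − 6 = 9 completes the 15 down.
Nothing is forced directly, so branch on R2C1, whose candidates are 1 or 2. If R2C1 = 2: then R1C1 would have to be in {1,2,3,5,6,7} for the 17 across but in {4} for the 6 down — contradiction. So R2C1 = 1.
R1C1 = 6 − 1 = 5 completes the 6 down.
R1C3 = 17 − 14 = 3 completes the 17 across.
R2C3 = 9 − 7 = 2 completes the 9 across.

5 9 3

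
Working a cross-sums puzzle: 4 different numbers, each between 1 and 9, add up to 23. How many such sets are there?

4 distinct digits from 1–9 sum between 10 and 30.

9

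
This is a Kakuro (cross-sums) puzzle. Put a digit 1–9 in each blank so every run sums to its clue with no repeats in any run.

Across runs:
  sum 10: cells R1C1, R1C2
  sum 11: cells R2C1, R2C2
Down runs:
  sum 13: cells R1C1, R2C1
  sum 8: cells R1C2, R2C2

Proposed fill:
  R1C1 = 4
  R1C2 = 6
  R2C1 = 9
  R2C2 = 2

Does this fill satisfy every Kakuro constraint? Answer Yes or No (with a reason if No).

Yes

Across: 4+6=10; 9+2=11. Down: 4+9=13; 6+2=8. No digit repeats within any run.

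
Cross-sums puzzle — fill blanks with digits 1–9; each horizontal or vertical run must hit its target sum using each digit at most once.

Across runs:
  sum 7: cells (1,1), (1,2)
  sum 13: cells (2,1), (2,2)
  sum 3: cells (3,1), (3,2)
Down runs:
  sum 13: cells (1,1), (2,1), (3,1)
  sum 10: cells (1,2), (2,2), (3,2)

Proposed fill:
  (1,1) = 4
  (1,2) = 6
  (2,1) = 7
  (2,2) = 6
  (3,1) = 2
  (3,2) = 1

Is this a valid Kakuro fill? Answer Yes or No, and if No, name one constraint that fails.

No — the across run (1,1)–(1,2) sums to 10, not 7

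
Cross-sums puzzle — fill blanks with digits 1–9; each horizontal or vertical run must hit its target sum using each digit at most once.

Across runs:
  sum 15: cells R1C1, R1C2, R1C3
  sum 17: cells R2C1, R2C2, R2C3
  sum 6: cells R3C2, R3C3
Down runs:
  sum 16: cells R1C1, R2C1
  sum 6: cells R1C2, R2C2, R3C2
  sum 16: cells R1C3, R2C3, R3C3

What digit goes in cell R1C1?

16 in 2 cells must be {7,9}; 6 in 3 cells must be {1,2,3}.
Nothing is forced directly, so branch on R2C2, whose candidates are 1 or 2 or 3. If R2C2 = 2: that forces R3C2 = 1, R3C3 = 5, R1C2 = 3, R1C1 = 7, after which R1C3 would have to be in {5} for the 15 across but in {2,3,4,7,8,9} for the 16 down — contradiction. If R2C2 = 3: that forces R2C1 = 9, R2C3 = 5, R1C1 = 7, R1C2 = 2, after which R1C3 would have to be in {6} for the 15 across but in {2,3,4,7,8,9} for the 16 down — contradiction. So R2C2 = 1.
Given what's placed, R3C2 must be 2 to fit the 6 across and 6 down.
R3C3 = 6 − 2 = 4 completes the 6 across.
R1C2 = 6 − 3 = 3 completes the 6 down.
R1C1 = 7: the only remaining digit allowed by both the 15 across and the 16 down.

7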